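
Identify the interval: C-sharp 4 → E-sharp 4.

major 3rd

C to E spans three letter names (C-D-E) — that makes it a third of some quality.
The major third spans 4 semitones, and C#4 to E#4 is exactly 4 semitones — so this is a major third.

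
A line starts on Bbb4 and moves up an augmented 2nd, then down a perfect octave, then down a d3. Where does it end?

A#3

Up an augmented second from Bbb4: C5 (3 semitones up).
Down a perfect octave from C5: C4 (12 semitones down).
C4 down a diminished third → A#3 (2 semitones).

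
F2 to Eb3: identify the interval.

m7

F to E spans seven letter names (F-G-A-B-C-D-E), so the interval is some kind of seventh.
At 10 semitones, F2→Eb3 falls one short of a major seventh: minor.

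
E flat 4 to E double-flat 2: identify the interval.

augmented 15th

Descending from Eb4 to Ebb2 is the same interval as ascending Ebb2 to Eb4.
E to E is the same letter name, plus 2 octaves: a fifteenth.
The perfect fifteenth is 24 semitones; here we have 25, one semitone wider: augmented.
(Equivalently, a compound augmented octave: an augmented octave plus an octave.)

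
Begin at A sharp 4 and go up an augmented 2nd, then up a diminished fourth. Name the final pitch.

E sharp 5

Up an augmented second from A#4: B##4 (3 semitones up).
Up a diminished fourth from B##4: E#5 (4 semitones up).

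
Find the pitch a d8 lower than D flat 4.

The letter stays D (same as the start), shifted an octave down.
A diminished octave spans 11 semitones, so from Db4 the target pitch is D3.

D 3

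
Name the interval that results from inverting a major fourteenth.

First reduce the compound major fourteenth to its simple form, a major seventh.
Interval numbers invert to sum to nine: 7 + 2 = 9, so a seventh inverts to a second.
And major becomes minor under inversion, so we get a minor second.

minor second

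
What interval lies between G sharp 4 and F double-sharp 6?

G to F spans seven letter names (G-A-B-C-D-E-F), plus an octave — that makes it a fourteenth of some quality.
G#4 to F##6 is 23 semitones, matching the major fourteenth exactly, so the quality is major.
(Equivalently, a compound major seventh: a major seventh plus an octave.)

major fourteenth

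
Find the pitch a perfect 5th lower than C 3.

F 2

Five letter names down from C: F.
Moving 7 semitones down from C3 (the size of a perfect fifth) reaches F2.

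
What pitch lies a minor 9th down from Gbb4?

Fb3

The ninth's letter: G down two letter names plus an octave → F.
A minor ninth is 13 semitones; 13 semitones down from Gbb4 gives Fb3.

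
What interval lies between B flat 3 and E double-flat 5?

d11

B to E spans four letter names (B-C-D-E), plus an octave — that makes it an eleventh of some quality.
A perfect eleventh would be 17 semitones; Bb3 to Ebb5 is 16, one semitone narrower, so the interval is diminished.
(Equivalently, a compound diminished fourth: a diminished fourth plus an octave.)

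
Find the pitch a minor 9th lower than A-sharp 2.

Two letters down from A (plus an octave) reaches G.
A minor ninth spans 13 semitones, so from A#2 the target pitch is G##1.

G-double-sharp 1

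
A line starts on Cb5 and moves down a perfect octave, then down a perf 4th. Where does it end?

A perfect octave down from Cb5 is Cb4.
Cb4 down a perfect fourth → Gb3 (5 semitones).

Gb3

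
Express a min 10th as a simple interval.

minor 3rd

Subtracting seven from the interval number removes an octave: 10 − 7 = 3.
That makes a minor tenth a compound minor third — an octave plus a minor third.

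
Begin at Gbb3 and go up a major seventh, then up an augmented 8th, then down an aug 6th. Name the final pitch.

Abb4

A major seventh up from Gbb3 is Fb4.
Fb4 up an augmented octave → F5 (13 semitones).
An augmented sixth down from F5 is Abb4.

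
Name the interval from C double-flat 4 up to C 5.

doubly augmented octave

C to C is the same letter name, plus an octave, so the interval is some kind of octave.
A perfect octave would be 12 semitones; Cbb4 to C5 is 14, two semitones wider, so the interval is doubly augmented.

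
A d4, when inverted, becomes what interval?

Inverted interval numbers add to nine, so a fourth pairs with a fifth (4 + 5 = 9).
And diminished becomes augmented under inversion, so we get an augmented fifth.

A5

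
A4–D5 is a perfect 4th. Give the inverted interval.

perfect fifth

The rule of nine gives the new number: 9 − 4 = 5, so a fourth becomes a fifth.
Quality inverts too: perfect stays perfect. That makes the inversion a perfect fifth.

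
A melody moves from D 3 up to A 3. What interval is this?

D to A spans five letter names (D-E-F-G-A): a fifth.
The perfect fifth spans 7 semitones, and D3 to A3 is exactly 7 semitones — so this is a perfect fifth.

perfect fifth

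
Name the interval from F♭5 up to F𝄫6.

F to F is the same letter name, plus an octave, so the interval is some kind of octave.
Fb5 to Fbb6 spans 11 semitones — one semitone narrower than the perfect octave (12) — giving a diminished octave.

diminished octave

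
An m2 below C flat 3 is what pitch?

B flat 2

The second takes the letter from C down to B.
A minor second is 1 semitone; 1 semitone down from Cb3 gives Bb2.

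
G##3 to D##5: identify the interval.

G to D spans five letter names (G-A-B-C-D), plus an octave: a twelfth.
Counting semitones, G##3→D##5 is 19, which is the perfect twelfth.
(Equivalently, a compound perfect fifth: a perfect fifth plus an octave.)

perfect twelfth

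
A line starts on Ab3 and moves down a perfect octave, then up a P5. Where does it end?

Eb3

Ab3 down a perfect octave → Ab2 (12 semitones).
Up a perfect fifth from Ab2: Eb3 (7 semitones up).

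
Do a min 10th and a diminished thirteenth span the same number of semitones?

15 semitones (minor tenth) vs 19 semitones (diminished thirteenth): not equal.

No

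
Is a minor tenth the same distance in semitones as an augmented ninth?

A minor tenth spans 15 semitones, and an augmented ninth also spans 15 semitones — they're enharmonic.

Yes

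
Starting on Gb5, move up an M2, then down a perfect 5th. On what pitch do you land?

Db5

A major second up from Gb5 is Ab5.
A perfect fifth down from Ab5 is Db5.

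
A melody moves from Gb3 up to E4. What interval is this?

G to E spans six letter names (G-A-B-C-D-E) — that makes it a sixth of some quality.
The major sixth is 9 semitones; here we have 10, one semitone wider: augmented.

augmented sixth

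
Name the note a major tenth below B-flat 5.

G-flat 4

Counting three letter names plus an octave down from B lands on G.
Moving 16 semitones down from Bb5 (the size of a major tenth) reaches Gb4.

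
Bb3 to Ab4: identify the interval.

minor 7th

B to A spans seven letter names (B-C-D-E-F-G-A) — that makes it a seventh of some quality.
At 10 semitones, Bb3→Ab4 falls one short of a major seventh: minor.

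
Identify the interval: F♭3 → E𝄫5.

minor fourteenth

F to E spans seven letter names (F-G-A-B-C-D-E), plus an octave: a fourteenth.
At 22 semitones, Fb3→Ebb5 falls one short of a major fourteenth: minor.
(Equivalently, a compound minor seventh: a minor seventh plus an octave.)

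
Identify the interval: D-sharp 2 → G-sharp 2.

D to G spans four letter names (D-E-F-G): a fourth.
The perfect fourth spans 5 semitones, and D#2 to G#2 is exactly 5 semitones — so this is a perfect fourth.

perfect fourth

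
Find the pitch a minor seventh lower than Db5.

Counting seven letter names down from D lands on E.
A minor seventh spans 10 semitones, so from Db5 the target pitch is Eb4.

Eb4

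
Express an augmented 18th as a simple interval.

Each octave removed subtracts seven from the number: 18 − 14 = 4.
Quality carries through unchanged, so the simple form is an augmented fourth.

augmented 4th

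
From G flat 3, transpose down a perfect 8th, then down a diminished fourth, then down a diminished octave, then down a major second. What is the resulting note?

A perfect octave down from Gb3 is Gb2.
A diminished fourth down from Gb2 is D2.
D2 down a diminished octave → D#1 (11 semitones).
A major second down from D#1 is C#1.

C sharp 1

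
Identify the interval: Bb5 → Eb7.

perfect eleventh

B to E spans four letter names (B-C-D-E), plus an octave — that makes it an eleventh of some quality.
The perfect eleventh spans 17 semitones, and Bb5 to Eb7 is exactly 17 semitones — so this is a perfect eleventh.
(Equivalently, a compound perfect fourth: a perfect fourth plus an octave.)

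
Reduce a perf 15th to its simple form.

perfect octave

Subtracting seven from the interval number removes an octave: 15 − 7 = 8.
Quality carries through unchanged, so the simple form is a perfect octave.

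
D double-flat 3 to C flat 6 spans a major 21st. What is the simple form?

M7

Subtracting seven from the interval number removes an octave: 21 − 14 = 7.
So a major twenty-first is 2 octaves plus a major seventh. The quality is unchanged.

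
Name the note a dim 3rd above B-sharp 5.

The third takes the letter from B up to D.
Moving 2 semitones up from B#5 (the size of a diminished third) reaches D6.

D 6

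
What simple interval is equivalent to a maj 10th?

Subtracting seven from the interval number removes an octave: 10 − 7 = 3.
Quality carries through unchanged, so the simple form is a major third.

major third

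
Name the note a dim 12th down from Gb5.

C4

Five letters down from G (plus an octave) reaches C.
A diminished twelfth spans 18 semitones, so from Gb5 the target pitch is C4.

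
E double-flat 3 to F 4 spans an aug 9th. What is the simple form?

Subtracting seven from the interval number removes an octave: 9 − 7 = 2.
That makes an augmented ninth a compound augmented second — an octave plus an augmented second.

augmented 2nd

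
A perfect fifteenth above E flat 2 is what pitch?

A fifteenth keeps the letter name E, two octaves up from E.
Moving 24 semitones up from Eb2 (the size of a perfect fifteenth) reaches Eb4.

E flat 4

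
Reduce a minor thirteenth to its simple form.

minor 6th

Take out an octave (7 from the number): 13 − 7 = 6.
So a minor thirteenth is an octave plus a minor sixth. The quality is unchanged.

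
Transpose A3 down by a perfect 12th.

Five letters down from A (plus an octave) reaches D.
A perfect twelfth spans 19 semitones, so from A3 the target pitch is D2.

D2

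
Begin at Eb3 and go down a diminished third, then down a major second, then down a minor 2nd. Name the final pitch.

A#2

Down a diminished third from Eb3: C#3 (2 semitones down).
Down a major second from C#3: B2 (2 semitones down).
Down a minor second from B2: A#2 (1 semitone down).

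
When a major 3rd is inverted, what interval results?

Inverted interval numbers add to nine, so a third pairs with a sixth (3 + 6 = 9).
Quality inverts too: major becomes minor. That makes the inversion a minor sixth.

m6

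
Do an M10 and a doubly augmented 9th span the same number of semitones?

Yes

A major tenth spans 16 semitones, and a doubly augmented ninth also spans 16 semitones — they're enharmonic.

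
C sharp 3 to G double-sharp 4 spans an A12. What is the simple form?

Each octave removed subtracts seven from the number: 12 − 7 = 5.
So an augmented twelfth is an octave plus an augmented fifth. The quality is unchanged.

A5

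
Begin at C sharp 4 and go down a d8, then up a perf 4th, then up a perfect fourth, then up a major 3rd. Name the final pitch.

D double-sharp 4

C#4 down a diminished octave → C##3 (11 semitones).
A perfect fourth up from C##3 is F##3.
A perfect fourth up from F##3 is B#3.
B#3 up a major third → D##4 (4 semitones).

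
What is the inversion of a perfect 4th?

The rule of nine gives the new number: 9 − 4 = 5, so a fourth becomes a fifth.
The quality also flips — perfect stays perfect — giving a perfect fifth.

perfect 5th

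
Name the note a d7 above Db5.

Counting seven letter names up from D lands on C.
A diminished seventh spans 9 semitones, so from Db5 the target pitch is Cbb6.

Cbb6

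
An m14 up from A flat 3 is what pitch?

Counting seven letter names plus an octave up from A lands on G.
A minor fourteenth is 22 semitones; 22 semitones up from Ab3 gives Gb5.

G flat 5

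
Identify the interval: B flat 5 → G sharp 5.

Descending from Bb5 to G#5 is the same interval as ascending G#5 to Bb5.
G to B spans three letter names (G-A-B) — that makes it a third of some quality.
The major third is 4 semitones; here we have 2, two semitones narrower: diminished.

diminished third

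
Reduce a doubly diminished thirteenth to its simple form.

Take out an octave (7 from the number): 13 − 7 = 6.
That makes a doubly diminished thirteenth a compound doubly diminished sixth — an octave plus a doubly diminished sixth.

dd6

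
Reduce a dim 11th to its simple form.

diminished 4th

Take out an octave (7 from the number): 11 − 7 = 4.
So a diminished eleventh is an octave plus a diminished fourth. The quality is unchanged.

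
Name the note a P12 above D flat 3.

Counting five letter names plus an octave up from D lands on A.
A perfect twelfth spans 19 semitones, so from Db3 the target pitch is Ab4.

A flat 4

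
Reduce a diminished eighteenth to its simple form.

Take out 2 octaves (14 from the number): 18 − 14 = 4.
So a diminished eighteenth is 2 octaves plus a diminished fourth. The quality is unchanged.

d4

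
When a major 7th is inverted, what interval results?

Inverted interval numbers add to nine, so a seventh pairs with a second (7 + 2 = 9).
Quality inverts too: major becomes minor. That makes the inversion a minor second.

m2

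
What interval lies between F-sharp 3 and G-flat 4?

diminished ninth

F to G spans two letter names (F-G), plus an octave, so the interval is some kind of ninth.
F#3 to Gb4 spans 12 semitones — two semitones narrower than the major ninth (14) — giving a diminished ninth.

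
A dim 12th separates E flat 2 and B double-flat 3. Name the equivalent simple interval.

Each octave removed subtracts seven from the number: 12 − 7 = 5.
That makes a diminished twelfth a compound diminished fifth — an octave plus a diminished fifth.

diminished 5th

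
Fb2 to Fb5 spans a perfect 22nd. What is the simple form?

perfect 8th

Subtracting seven from the interval number removes an octave: 22 − 14 = 8.
So a perfect twenty-second is 2 octaves plus a perfect octave. The quality is unchanged.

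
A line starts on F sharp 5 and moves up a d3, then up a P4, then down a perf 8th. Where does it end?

Up a diminished third from F#5: Ab5 (2 semitones up).
A perfect fourth up from Ab5 is Db6.
Db6 down a perfect octave → Db5 (12 semitones).

D flat 5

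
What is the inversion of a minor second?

Inverted interval numbers add to nine, so a second pairs with a seventh (2 + 7 = 9).
And minor becomes major under inversion, so we get a major seventh.

M7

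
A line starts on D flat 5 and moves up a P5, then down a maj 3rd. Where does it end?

F flat 5

Up a perfect fifth from Db5: Ab5 (7 semitones up).
Down a major third from Ab5: Fb5 (4 semitones down).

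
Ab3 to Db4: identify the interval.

perfect fourth

A to D spans four letter names (A-B-C-D): a fourth.
Ab3 to Db4 is 5 semitones, matching the perfect fourth exactly, so the quality is perfect.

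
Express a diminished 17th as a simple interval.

d3

Take out 2 octaves (14 from the number): 17 − 14 = 3.
Quality carries through unchanged, so the simple form is a diminished third.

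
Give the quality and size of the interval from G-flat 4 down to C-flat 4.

P5

Descending from Gb4 to Cb4 is the same interval as ascending Cb4 to Gb4.
C to G spans five letter names (C-D-E-F-G): a fifth.
The perfect fifth spans 7 semitones, and Cb4 to Gb4 is exactly 7 semitones — so this is a perfect fifth.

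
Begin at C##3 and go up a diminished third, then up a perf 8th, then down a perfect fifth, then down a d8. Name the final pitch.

C##3 up a diminished third → E3 (2 semitones).
Up a perfect octave from E3: E4 (12 semitones up).
Down a perfect fifth from E4: A3 (7 semitones down).
A3 down a diminished octave → A#2 (11 semitones).

A#2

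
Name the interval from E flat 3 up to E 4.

E to E is the same letter name, plus an octave, so the interval is some kind of octave.
The perfect octave is 12 semitones; here we have 13, one semitone wider: augmented.

augmented octave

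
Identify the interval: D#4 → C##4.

minor 2nd

Descending from D#4 to C##4 is the same interval as ascending C##4 to D#4.
C to D spans two letter names (C-D): a second.
C##4 to D#4 is 1 semitone, a half step short of the major second (2), so this is minor.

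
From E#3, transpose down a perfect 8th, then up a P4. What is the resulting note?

A#2

Down a perfect octave from E#3: E#2 (12 semitones down).
Up a perfect fourth from E#2: A#2 (5 semitones up).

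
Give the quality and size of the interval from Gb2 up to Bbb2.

minor third

G to B spans three letter names (G-A-B), so the interval is some kind of third.
A major third would be 4 semitones, but Gb2 to Bbb2 is 3 — one semitone narrower, making it a minor third.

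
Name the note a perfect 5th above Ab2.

Eb3

Counting five letter names up from A lands on E.
Moving 7 semitones up from Ab2 (the size of a perfect fifth) reaches Eb3.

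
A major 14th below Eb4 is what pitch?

Counting seven letter names plus an octave down from E lands on F.
Moving 23 semitones down from Eb4 (the size of a major fourteenth) reaches Fb2.

Fb2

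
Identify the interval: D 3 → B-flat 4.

D to B spans six letter names (D-E-F-G-A-B), plus an octave — that makes it a thirteenth of some quality.
At 20 semitones, D3→Bb4 falls one short of a major thirteenth: minor.
(Equivalently, a compound minor sixth: a minor sixth plus an octave.)

minor thirteenth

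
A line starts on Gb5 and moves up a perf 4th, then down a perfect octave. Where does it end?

Cb5

A perfect fourth up from Gb5 is Cb6.
Cb6 down a perfect octave → Cb5 (12 semitones).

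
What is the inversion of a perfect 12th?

perfect fourth

First reduce the compound perfect twelfth to its simple form, a perfect fifth.
The rule of nine gives the new number: 9 − 5 = 4, so a fifth becomes a fourth.
The quality also flips — perfect stays perfect — giving a perfect fourth.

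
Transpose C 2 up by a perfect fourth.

Four letter names up from C: F.
A perfect fourth is 5 semitones; 5 semitones up from C2 gives F2.

F 2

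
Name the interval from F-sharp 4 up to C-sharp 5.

F to C spans five letter names (F-G-A-B-C), so the interval is some kind of fifth.
The perfect fifth spans 7 semitones, and F#4 to C#5 is exactly 7 semitones — so this is a perfect fifth.

P5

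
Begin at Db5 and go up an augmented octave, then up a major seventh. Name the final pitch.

C#7

Db5 up an augmented octave → D6 (13 semitones).
Up a major seventh from D6: C#7 (11 semitones up).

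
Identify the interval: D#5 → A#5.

perfect fifth

D to A spans five letter names (D-E-F-G-A): a fifth.
D#5 to A#5 is 7 semitones, matching the perfect fifth exactly, so the quality is perfect.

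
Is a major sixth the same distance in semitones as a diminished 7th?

Yes

A major sixth = 9 semitones = a diminished seventh; enharmonically equal.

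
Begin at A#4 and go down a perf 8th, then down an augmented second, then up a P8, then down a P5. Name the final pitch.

C4

A perfect octave down from A#4 is A#3.
A#3 down an augmented second → G3 (3 semitones).
A perfect octave up from G3 is G4.
Down a perfect fifth from G4: C4 (7 semitones down).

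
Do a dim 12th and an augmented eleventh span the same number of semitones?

A diminished twelfth spans 18 semitones, and an augmented eleventh also spans 18 semitones — they're enharmonic.

Yes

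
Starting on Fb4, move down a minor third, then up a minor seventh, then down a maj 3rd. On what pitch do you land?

A minor third down from Fb4 is Db4.
A minor seventh up from Db4 is Cb5.
Cb5 down a major third → Abb4 (4 semitones).

Abb4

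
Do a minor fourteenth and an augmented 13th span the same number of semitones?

A minor fourteenth spans 22 semitones, and an augmented thirteenth also spans 22 semitones — they're enharmonic.

Yes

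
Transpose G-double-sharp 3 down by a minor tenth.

The tenth's letter: G down three letter names plus an octave → E.
A minor tenth spans 15 semitones, so from G##3 the target pitch is E##2.

E-double-sharp 2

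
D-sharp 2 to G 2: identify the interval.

D to G spans four letter names (D-E-F-G) — that makes it a fourth of some quality.
A perfect fourth would be 5 semitones; D#2 to G2 is 4, one semitone narrower, so the interval is diminished.

diminished fourth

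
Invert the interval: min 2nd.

major 7th

Interval numbers invert to sum to nine: 2 + 7 = 9, so a second inverts to a seventh.
And minor becomes major under inversion, so we get a major seventh.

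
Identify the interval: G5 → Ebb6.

G to E spans six letter names (G-A-B-C-D-E) — that makes it a sixth of some quality.
G5 to Ebb6 spans 7 semitones — two semitones narrower than the major sixth (9) — giving a diminished sixth.

diminished 6th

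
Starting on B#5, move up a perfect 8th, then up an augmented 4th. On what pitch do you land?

A perfect octave up from B#5 is B#6.
Up an augmented fourth from B#6: E##7 (6 semitones up).

E##7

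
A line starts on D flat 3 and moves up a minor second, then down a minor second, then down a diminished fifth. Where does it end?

Up a minor second from Db3: Ebb3 (1 semitone up).
Down a minor second from Ebb3: Db3 (1 semitone down).
Db3 down a diminished fifth → G2 (6 semitones).

G 2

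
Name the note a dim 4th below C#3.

G##2

The fourth takes the letter from C down to G.
A diminished fourth spans 4 semitones, so from C#3 the target pitch is G##2.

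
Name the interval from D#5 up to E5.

D to E spans two letter names (D-E): a second.
At 1 semitone, D#5→E5 falls one short of a major second: minor.

m2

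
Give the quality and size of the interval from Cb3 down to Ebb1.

major thirteenth

Descending from Cb3 to Ebb1 is the same interval as ascending Ebb1 to Cb3.
E to C spans six letter names (E-F-G-A-B-C), plus an octave — that makes it a thirteenth of some quality.
Counting semitones, Ebb1→Cb3 is 21, which is the major thirteenth.
(Equivalently, a compound major sixth: a major sixth plus an octave.)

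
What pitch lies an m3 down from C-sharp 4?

A-sharp 3

The third takes the letter from C down to A.
A minor third is 3 semitones; 3 semitones down from C#4 gives A#3.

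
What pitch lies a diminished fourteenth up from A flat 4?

G double-flat 6

Counting seven letter names plus an octave up from A lands on G.
A diminished fourteenth spans 21 semitones, so from Ab4 the target pitch is Gbb6.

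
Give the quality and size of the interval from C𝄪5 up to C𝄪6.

C to C is the same letter name, plus an octave, so the interval is some kind of octave.
C##5 to C##6 is 12 semitones, matching the perfect octave exactly, so the quality is perfect.

perfect 8th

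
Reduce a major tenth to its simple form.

Each octave removed subtracts seven from the number: 10 − 7 = 3.
That makes a major tenth a compound major third — an octave plus a major third.

M3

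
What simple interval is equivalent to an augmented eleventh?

Subtracting seven from the interval number removes an octave: 11 − 7 = 4.
Quality carries through unchanged, so the simple form is an augmented fourth.

augmented 4th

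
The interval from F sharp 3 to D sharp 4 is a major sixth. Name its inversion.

minor 3rd

The rule of nine gives the new number: 9 − 6 = 3, so a sixth becomes a third.
And major becomes minor under inversion, so we get a minor third.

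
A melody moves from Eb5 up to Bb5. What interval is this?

E to B spans five letter names (E-F-G-A-B), so the interval is some kind of fifth.
Counting semitones, Eb5→Bb5 is 7, which is the perfect fifth.

perfect 5th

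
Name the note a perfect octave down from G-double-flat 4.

G-double-flat 3

For an octave the letter name doesn't change: still G, an octave down.
Moving 12 semitones down from Gbb4 (the size of a perfect octave) reaches Gbb3.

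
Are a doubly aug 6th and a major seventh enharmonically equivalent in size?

Yes

A doubly augmented sixth = 11 semitones = a major seventh; enharmonically equal.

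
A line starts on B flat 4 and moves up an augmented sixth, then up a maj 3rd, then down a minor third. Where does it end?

G double-sharp 5

Up an augmented sixth from Bb4: G#5 (10 semitones up).
Up a major third from G#5: B#5 (4 semitones up).
A minor third down from B#5 is G##5.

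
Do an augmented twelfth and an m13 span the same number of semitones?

Yes

Both span 20 semitones: an augmented twelfth and a minor thirteenth are the same chromatic distance.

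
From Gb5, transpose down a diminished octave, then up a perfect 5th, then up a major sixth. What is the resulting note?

Gb5 down a diminished octave → G4 (11 semitones).
G4 up a perfect fifth → D5 (7 semitones).
Up a major sixth from D5: B5 (9 semitones up).

B5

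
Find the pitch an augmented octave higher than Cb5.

C6

The letter stays C (same as the start), shifted an octave up.
An augmented octave spans 13 semitones, so from Cb5 the target pitch is C6.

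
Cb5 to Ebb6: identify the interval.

C to E spans three letter names (C-D-E), plus an octave, so the interval is some kind of tenth.
Cb5 to Ebb6 is 15 semitones, a half step short of the major tenth (16), so this is minor.
(Equivalently, a compound minor third: a minor third plus an octave.)

minor tenth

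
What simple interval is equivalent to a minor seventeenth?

m3

Subtracting seven from the interval number removes an octave: 17 − 14 = 3.
So a minor seventeenth is 2 octaves plus a minor third. The quality is unchanged.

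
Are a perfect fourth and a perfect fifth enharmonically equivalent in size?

A perfect fourth is 5 semitones but a perfect fifth is 7 semitones — different sizes.

No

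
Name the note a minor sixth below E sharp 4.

G double-sharp 3

Six letter names down from E: G.
A minor sixth is 8 semitones; 8 semitones down from E#4 gives G##3.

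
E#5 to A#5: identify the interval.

perfect 4th

E to A spans four letter names (E-F-G-A): a fourth.
Counting semitones, E#5→A#5 is 5, which is the perfect fourth.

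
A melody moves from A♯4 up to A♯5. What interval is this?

A to A is the same letter name, plus an octave, so the interval is some kind of octave.
A#4 to A#5 is 12 semitones, matching the perfect octave exactly, so the quality is perfect.

perfect octave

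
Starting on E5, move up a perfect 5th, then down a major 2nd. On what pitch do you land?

A5

E5 up a perfect fifth → B5 (7 semitones).
Down a major second from B5: A5 (2 semitones down).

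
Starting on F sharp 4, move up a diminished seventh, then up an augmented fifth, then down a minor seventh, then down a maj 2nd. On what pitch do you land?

B 4

Up a diminished seventh from F#4: Eb5 (9 semitones up).
An augmented fifth up from Eb5 is B5.
B5 down a minor seventh → C#5 (10 semitones).
Down a major second from C#5: B4 (2 semitones down).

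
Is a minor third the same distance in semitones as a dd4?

A minor third spans 3 semitones, and a doubly diminished fourth also spans 3 semitones — they're enharmonic.

Yes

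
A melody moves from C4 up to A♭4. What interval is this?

C to A spans six letter names (C-D-E-F-G-A) — that makes it a sixth of some quality.
A major sixth would be 9 semitones, but C4 to Ab4 is 8 — one semitone narrower, making it a minor sixth.

m6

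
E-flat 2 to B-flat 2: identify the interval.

E to B spans five letter names (E-F-G-A-B) — that makes it a fifth of some quality.
The perfect fifth spans 7 semitones, and Eb2 to Bb2 is exactly 7 semitones — so this is a perfect fifth.

perfect 5th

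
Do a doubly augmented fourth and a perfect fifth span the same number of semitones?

Yes

Both span 7 semitones: a doubly augmented fourth and a perfect fifth are the same chromatic distance.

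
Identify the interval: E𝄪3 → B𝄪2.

Descending from E##3 to B##2 is the same interval as ascending B##2 to E##3.
B to E spans four letter names (B-C-D-E), so the interval is some kind of fourth.
B##2 to E##3 is 5 semitones, matching the perfect fourth exactly, so the quality is perfect.

perfect fourth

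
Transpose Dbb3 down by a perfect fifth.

Gbb2

The fifth takes the letter from D down to G.
A perfect fifth is 7 semitones; 7 semitones down from Dbb3 gives Gbb2.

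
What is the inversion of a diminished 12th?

A4

First reduce the compound diminished twelfth to its simple form, a diminished fifth.
The rule of nine gives the new number: 9 − 5 = 4, so a fifth becomes a fourth.
And diminished becomes augmented under inversion, so we get an augmented fourth.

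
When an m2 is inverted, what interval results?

Interval numbers invert to sum to nine: 2 + 7 = 9, so a second inverts to a seventh.
The quality also flips — minor becomes major — giving a major seventh.

major seventh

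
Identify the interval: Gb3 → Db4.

perfect 5th

G to D spans five letter names (G-A-B-C-D): a fifth.
Gb3 to Db4 is 7 semitones, matching the perfect fifth exactly, so the quality is perfect.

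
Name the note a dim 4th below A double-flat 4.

E flat 4

The fourth takes the letter from A down to E.
A diminished fourth spans 4 semitones, so from Abb4 the target pitch is Eb4.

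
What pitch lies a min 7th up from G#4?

Seven letter names up from G: F.
A minor seventh spans 10 semitones, so from G#4 the target pitch is F#5.

F#5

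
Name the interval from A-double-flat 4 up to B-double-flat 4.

A to B spans two letter names (A-B), so the interval is some kind of second.
The major second spans 2 semitones, and Abb4 to Bbb4 is exactly 2 semitones — so this is a major second.

major second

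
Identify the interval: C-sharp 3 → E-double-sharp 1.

Descending from C#3 to E##1 is the same interval as ascending E##1 to C#3.
E to C spans six letter names (E-F-G-A-B-C), plus an octave, so the interval is some kind of thirteenth.
The major thirteenth is 21 semitones; here we have 19, two semitones narrower: diminished.
(Equivalently, a compound diminished sixth: a diminished sixth plus an octave.)

diminished thirteenth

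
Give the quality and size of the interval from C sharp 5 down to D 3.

major fourteenth

Descending from C#5 to D3 is the same interval as ascending D3 to C#5.
D to C spans seven letter names (D-E-F-G-A-B-C), plus an octave, so the interval is some kind of fourteenth.
The major fourteenth spans 23 semitones, and D3 to C#5 is exactly 23 semitones — so this is a major fourteenth.
(Equivalently, a compound major seventh: a major seventh plus an octave.)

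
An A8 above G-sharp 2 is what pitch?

The letter stays G (same as the start), shifted an octave up.
Moving 13 semitones up from G#2 (the size of an augmented octave) reaches G##3.

G-double-sharp 3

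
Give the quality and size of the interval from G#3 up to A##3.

G to A spans two letter names (G-A): a second.
A major second would be 2 semitones; G#3 to A##3 is 3, one semitone wider, so the interval is augmented.

augmented second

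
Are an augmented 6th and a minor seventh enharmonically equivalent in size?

Yes

Both span 10 semitones: an augmented sixth and a minor seventh are the same chromatic distance.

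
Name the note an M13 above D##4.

Six letters up from D (plus an octave) reaches B.
A major thirteenth is 21 semitones; 21 semitones up from D##4 gives B##5.

B##5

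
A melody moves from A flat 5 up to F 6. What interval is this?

M6

A to F spans six letter names (A-B-C-D-E-F), so the interval is some kind of sixth.
Ab5 to F6 is 9 semitones, matching the major sixth exactly, so the quality is major.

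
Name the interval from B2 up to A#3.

B to A spans seven letter names (B-C-D-E-F-G-A): a seventh.
B2 to A#3 is 11 semitones, matching the major seventh exactly, so the quality is major.

major seventh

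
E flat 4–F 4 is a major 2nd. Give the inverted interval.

minor 7th

Interval numbers invert to sum to nine: 2 + 7 = 9, so a second inverts to a seventh.
The quality also flips — major becomes minor — giving a minor seventh.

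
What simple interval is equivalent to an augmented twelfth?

augmented 5th

Subtracting seven from the interval number removes an octave: 12 − 7 = 5.
That makes an augmented twelfth a compound augmented fifth — an octave plus an augmented fifth.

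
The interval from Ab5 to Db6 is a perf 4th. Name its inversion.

perfect fifth

Interval numbers invert to sum to nine: 4 + 5 = 9, so a fourth inverts to a fifth.
And perfect stays perfect under inversion, so we get a perfect fifth.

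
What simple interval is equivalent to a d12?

Subtracting seven from the interval number removes an octave: 12 − 7 = 5.
That makes a diminished twelfth a compound diminished fifth — an octave plus a diminished fifth.

diminished 5th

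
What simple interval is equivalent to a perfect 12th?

Subtracting seven from the interval number removes an octave: 12 − 7 = 5.
So a perfect twelfth is an octave plus a perfect fifth. The quality is unchanged.

perfect fifth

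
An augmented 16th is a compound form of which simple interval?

Subtracting seven from the interval number removes an octave: 16 − 14 = 2.
So an augmented sixteenth is 2 octaves plus an augmented second. The quality is unchanged.

augmented second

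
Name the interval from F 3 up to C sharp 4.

F to C spans five letter names (F-G-A-B-C) — that makes it a fifth of some quality.
A perfect fifth would be 7 semitones; F3 to C#4 is 8, one semitone wider, so the interval is augmented.

augmented fifth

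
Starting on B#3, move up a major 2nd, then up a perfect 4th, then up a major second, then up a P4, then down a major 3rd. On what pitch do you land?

A#4

B#3 up a major second → C##4 (2 semitones).
A perfect fourth up from C##4 is F##4.
A major second up from F##4 is G##4.
Up a perfect fourth from G##4: C##5 (5 semitones up).
A major third down from C##5 is A#4.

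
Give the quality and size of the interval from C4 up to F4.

perfect 4th

C to F spans four letter names (C-D-E-F): a fourth.
Counting semitones, C4→F4 is 5, which is the perfect fourth.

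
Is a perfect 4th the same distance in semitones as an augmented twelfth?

5 semitones (perfect fourth) vs 20 semitones (augmented twelfth): not equal.

No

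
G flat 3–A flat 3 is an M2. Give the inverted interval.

Inverted interval numbers add to nine, so a second pairs with a seventh (2 + 7 = 9).
The quality also flips — major becomes minor — giving a minor seventh.

m7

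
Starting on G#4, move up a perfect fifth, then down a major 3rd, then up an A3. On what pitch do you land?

D##5

A perfect fifth up from G#4 is D#5.
D#5 down a major third → B4 (4 semitones).
Up an augmented third from B4: D##5 (5 semitones up).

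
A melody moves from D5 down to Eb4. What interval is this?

M7

Descending from D5 to Eb4 is the same interval as ascending Eb4 to D5.
E to D spans seven letter names (E-F-G-A-B-C-D): a seventh.
The major seventh spans 11 semitones, and Eb4 to D5 is exactly 11 semitones — so this is a major seventh.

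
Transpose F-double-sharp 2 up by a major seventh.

Seven letter names up from F: E.
A major seventh is 11 semitones; 11 semitones up from F##2 gives E##3.

E-double-sharp 3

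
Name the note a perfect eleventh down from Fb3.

Cb2

Four letters down from F (plus an octave) reaches C.
Moving 17 semitones down from Fb3 (the size of a perfect eleventh) reaches Cb2.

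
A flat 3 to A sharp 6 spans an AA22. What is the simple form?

Subtracting seven from the interval number removes an octave: 22 − 14 = 8.
That makes a doubly augmented twenty-second a compound doubly augmented octave — 2 octaves plus a doubly augmented octave.

doubly augmented 8th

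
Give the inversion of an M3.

The rule of nine gives the new number: 9 − 3 = 6, so a third becomes a sixth.
The quality also flips — major becomes minor — giving a minor sixth.

minor 6th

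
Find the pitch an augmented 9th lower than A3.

Gb2

Counting two letter names plus an octave down from A lands on G.
Moving 15 semitones down from A3 (the size of an augmented ninth) reaches Gb2.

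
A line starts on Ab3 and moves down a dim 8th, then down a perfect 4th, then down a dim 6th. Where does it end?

G##1

Ab3 down a diminished octave → A2 (11 semitones).
A2 down a perfect fourth → E2 (5 semitones).
Down a diminished sixth from E2: G##1 (7 semitones down).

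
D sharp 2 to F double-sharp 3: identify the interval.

D to F spans three letter names (D-E-F), plus an octave, so the interval is some kind of tenth.
D#2 to F##3 is 16 semitones, matching the major tenth exactly, so the quality is major.
(Equivalently, a compound major third: a major third plus an octave.)

major tenth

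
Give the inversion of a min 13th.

First reduce the compound minor thirteenth to its simple form, a minor sixth.
Interval numbers invert to sum to nine: 6 + 3 = 9, so a sixth inverts to a third.
And minor becomes major under inversion, so we get a major third.

major third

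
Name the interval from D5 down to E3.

Descending from D5 to E3 is the same interval as ascending E3 to D5.
E to D spans seven letter names (E-F-G-A-B-C-D), plus an octave — that makes it a fourteenth of some quality.
E3 to D5 is 22 semitones, a half step short of the major fourteenth (23), so this is minor.
(Equivalently, a compound minor seventh: a minor seventh plus an octave.)

minor 14th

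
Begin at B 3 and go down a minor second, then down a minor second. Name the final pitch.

G double-sharp 3

Down a minor second from B3: A#3 (1 semitone down).
A minor second down from A#3 is G##3.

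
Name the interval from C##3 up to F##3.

C to F spans four letter names (C-D-E-F), so the interval is some kind of fourth.
C##3 to F##3 is 5 semitones, matching the perfect fourth exactly, so the quality is perfect.

P4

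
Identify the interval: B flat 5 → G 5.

minor third

Descending from Bb5 to G5 is the same interval as ascending G5 to Bb5.
G to B spans three letter names (G-A-B): a third.
A major third would be 4 semitones, but G5 to Bb5 is 3 — one semitone narrower, making it a minor third.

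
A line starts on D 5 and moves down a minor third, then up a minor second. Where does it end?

A minor third down from D5 is B4.
B4 up a minor second → C5 (1 semitone).

C 5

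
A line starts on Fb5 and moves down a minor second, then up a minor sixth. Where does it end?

Fb5 down a minor second → Eb5 (1 semitone).
Up a minor sixth from Eb5: Cb6 (8 semitones up).

Cb6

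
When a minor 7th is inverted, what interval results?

The rule of nine gives the new number: 9 − 7 = 2, so a seventh becomes a second.
The quality also flips — minor becomes major — giving a major second.

M2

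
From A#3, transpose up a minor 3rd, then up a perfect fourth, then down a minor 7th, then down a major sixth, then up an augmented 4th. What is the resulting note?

A minor third up from A#3 is C#4.
Up a perfect fourth from C#4: F#4 (5 semitones up).
Down a minor seventh from F#4: G#3 (10 semitones down).
A major sixth down from G#3 is B2.
An augmented fourth up from B2 is E#3.

E#3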